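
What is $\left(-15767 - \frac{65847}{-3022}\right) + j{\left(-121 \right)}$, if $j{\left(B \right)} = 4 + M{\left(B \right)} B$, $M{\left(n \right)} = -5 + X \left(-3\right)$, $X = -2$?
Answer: $- \frac{47935601}{3022} \approx -15862.0$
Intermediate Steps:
$M{\left(n \right)} = 1$ ($M{\left(n \right)} = -5 - -6 = -5 + 6 = 1$)
$j{\left(B \right)} = 4 + B$ ($j{\left(B \right)} = 4 + 1 B = 4 + B$)
$\left(-15767 - \frac{65847}{-3022}\right) + j{\left(-121 \right)} = \left(-15767 - \frac{65847}{-3022}\right) + \left(4 - 121\right) = \left(-15767 - - \frac{65847}{3022}\right) - 117 = \left(-15767 + \frac{65847}{3022}\right) - 117 = - \frac{47582027}{3022} - 117 = - \frac{47935601}{3022}$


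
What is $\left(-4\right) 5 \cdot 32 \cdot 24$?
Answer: $-15360$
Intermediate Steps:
$\left(-4\right) 5 \cdot 32 \cdot 24 = \left(-20\right) 32 \cdot 24 = \left(-640\right) 24 = -15360$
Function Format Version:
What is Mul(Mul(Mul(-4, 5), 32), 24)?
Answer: -15360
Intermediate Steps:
Mul(Mul(Mul(-4, 5), 32), 24) = Mul(Mul(-20, 32), 24) = Mul(-640, 24) = -15360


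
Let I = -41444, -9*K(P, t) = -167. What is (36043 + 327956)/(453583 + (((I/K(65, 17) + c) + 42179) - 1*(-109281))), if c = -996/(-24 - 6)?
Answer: 303939165/503373647 ≈ 0.60380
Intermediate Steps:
K(P, t) = 167/9 (K(P, t) = -⅑*(-167) = 167/9)
c = 166/5 (c = -996/(-30) = -996*(-1/30) = 166/5 ≈ 33.200)
(36043 + 327956)/(453583 + (((I/K(65, 17) + c) + 42179) - 1*(-109281))) = (36043 + 327956)/(453583 + (((-41444/167/9 + 166/5) + 42179) - 1*(-109281))) = 363999/(453583 + (((-41444*9/167 + 166/5) + 42179) + 109281)) = 363999/(453583 + (((-372996/167 + 166/5) + 42179) + 109281)) = 363999/(453583 + ((-1837258/835 + 42179) + 109281)) = 363999/(453583 + (33382207/835 + 109281)) = 363999/(453583 + 124631842/835) = 363999/(503373647/835) = 363999*(835/503373647) = 303939165/503373647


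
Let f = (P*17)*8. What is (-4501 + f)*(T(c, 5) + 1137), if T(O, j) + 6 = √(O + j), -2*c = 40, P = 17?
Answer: -2475759 - 2189*I*√15 ≈ -2.4758e+6 - 8478.0*I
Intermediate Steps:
c = -20 (c = -½*40 = -20)
T(O, j) = -6 + √(O + j)
f = 2312 (f = (17*17)*8 = 289*8 = 2312)
(-4501 + f)*(T(c, 5) + 1137) = (-4501 + 2312)*((-6 + √(-20 + 5)) + 1137) = -2189*((-6 + √(-15)) + 1137) = -2189*((-6 + I*√15) + 1137) = -2189*(1131 + I*√15) = -2475759 - 2189*I*√15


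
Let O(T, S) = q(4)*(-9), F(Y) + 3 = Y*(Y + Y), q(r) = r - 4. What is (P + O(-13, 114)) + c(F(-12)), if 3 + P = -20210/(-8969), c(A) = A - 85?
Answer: 1787103/8969 ≈ 199.25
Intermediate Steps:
q(r) = -4 + r
F(Y) = -3 + 2*Y² (F(Y) = -3 + Y*(Y + Y) = -3 + Y*(2*Y) = -3 + 2*Y²)
O(T, S) = 0 (O(T, S) = (-4 + 4)*(-9) = 0*(-9) = 0)
c(A) = -85 + A
P = -6697/8969 (P = -3 - 20210/(-8969) = -3 - 20210*(-1/8969) = -3 + 20210/8969 = -6697/8969 ≈ -0.74668)
(P + O(-13, 114)) + c(F(-12)) = (-6697/8969 + 0) + (-85 + (-3 + 2*(-12)²)) = -6697/8969 + (-85 + (-3 + 2*144)) = -6697/8969 + (-85 + (-3 + 288)) = -6697/8969 + (-85 + 285) = -6697/8969 + 200 = 1787103/8969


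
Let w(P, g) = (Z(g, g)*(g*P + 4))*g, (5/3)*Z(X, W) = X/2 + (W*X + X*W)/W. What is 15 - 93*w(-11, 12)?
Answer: 2571279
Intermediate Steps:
Z(X, W) = 3*X/2 (Z(X, W) = 3*(X/2 + (W*X + X*W)/W)/5 = 3*(X*(1/2) + (W*X + W*X)/W)/5 = 3*(X/2 + (2*W*X)/W)/5 = 3*(X/2 + 2*X)/5 = 3*(5*X/2)/5 = 3*X/2)
w(P, g) = 3*g**2*(4 + P*g)/2 (w(P, g) = ((3*g/2)*(g*P + 4))*g = ((3*g/2)*(P*g + 4))*g = ((3*g/2)*(4 + P*g))*g = (3*g*(4 + P*g)/2)*g = 3*g**2*(4 + P*g)/2)
15 - 93*w(-11, 12) = 15 - 279*12**2*(4 - 11*12)/2 = 15 - 279*144*(4 - 132)/2 = 15 - 279*144*(-128)/2 = 15 - 93*(-27648) = 15 + 2571264 = 2571279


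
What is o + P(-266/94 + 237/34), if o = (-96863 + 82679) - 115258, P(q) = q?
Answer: -206841699/1598 ≈ -1.2944e+5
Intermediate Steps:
o = -129442 (o = -14184 - 115258 = -129442)
o + P(-266/94 + 237/34) = -129442 + (-266/94 + 237/34) = -129442 + (-266*1/94 + 237*(1/34)) = -129442 + (-133/47 + 237/34) = -129442 + 6617/1598 = -206841699/1598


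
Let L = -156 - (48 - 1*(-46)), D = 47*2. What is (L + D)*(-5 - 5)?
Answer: 1560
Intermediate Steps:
D = 94
L = -250 (L = -156 - (48 + 46) = -156 - 1*94 = -156 - 94 = -250)
(L + D)*(-5 - 5) = (-250 + 94)*(-5 - 5) = -156*(-10) = 1560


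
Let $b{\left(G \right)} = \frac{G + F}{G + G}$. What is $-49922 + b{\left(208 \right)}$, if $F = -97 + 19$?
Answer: $- \frac{798747}{16} \approx -49922.0$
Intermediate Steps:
$F = -78$
$b{\left(G \right)} = \frac{-78 + G}{2 G}$ ($b{\left(G \right)} = \frac{G - 78}{G + G} = \frac{-78 + G}{2 G}$)
$-49922 + b{\left(208 \right)} = -49922 + \frac{-78 + 208}{2 \cdot 208} = -49922 + \frac{1}{2} \cdot \frac{1}{208} \cdot 130 = -49922 + \frac{5}{16} = - \frac{798747}{16}$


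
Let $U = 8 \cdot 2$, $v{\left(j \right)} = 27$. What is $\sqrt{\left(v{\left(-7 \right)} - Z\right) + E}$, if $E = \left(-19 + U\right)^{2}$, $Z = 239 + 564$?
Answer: $i \sqrt{767} \approx 27.695 i$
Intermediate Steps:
$Z = 803$
$U = 16$
$E = 9$ ($E = \left(-19 + 16\right)^{2} = \left(-3\right)^{2} = 9$)
$\sqrt{\left(v{\left(-7 \right)} - Z\right) + E} = \sqrt{\left(27 - 803\right) + 9} = \sqrt{-776 + 9} = \sqrt{-767} = i \sqrt{767}$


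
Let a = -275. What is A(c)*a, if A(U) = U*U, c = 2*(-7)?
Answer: -53900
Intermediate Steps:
c = -14
A(U) = U²
A(c)*a = (-14)²*(-275) = 196*(-275) = -53900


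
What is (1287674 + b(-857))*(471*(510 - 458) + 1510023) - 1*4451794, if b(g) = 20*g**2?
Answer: 24516410761016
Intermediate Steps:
(1287674 + b(-857))*(471*(510 - 458) + 1510023) - 1*4451794 = (1287674 + 20*(-857)**2)*(471*(510 - 458) + 1510023) - 1*4451794 = (1287674 + 20*734449)*(471*52 + 1510023) - 4451794 = (1287674 + 14688980)*(24492 + 1510023) - 4451794 = 15976654*1534515 - 4451794 = 24516415212810 - 4451794 = 24516410761016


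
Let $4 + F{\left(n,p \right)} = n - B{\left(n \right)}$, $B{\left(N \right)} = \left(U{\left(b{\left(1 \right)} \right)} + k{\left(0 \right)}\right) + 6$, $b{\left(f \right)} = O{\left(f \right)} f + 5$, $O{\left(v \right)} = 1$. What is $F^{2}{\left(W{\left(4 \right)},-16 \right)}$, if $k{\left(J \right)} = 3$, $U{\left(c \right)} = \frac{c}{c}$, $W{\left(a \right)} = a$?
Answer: $100$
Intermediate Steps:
$b{\left(f \right)} = 5 + f$ ($b{\left(f \right)} = 1 f + 5 = f + 5 = 5 + f$)
$U{\left(c \right)} = 1$
$B{\left(N \right)} = 10$ ($B{\left(N \right)} = \left(1 + 3\right) + 6 = 4 + 6 = 10$)
$F{\left(n,p \right)} = -14 + n$ ($F{\left(n,p \right)} = -4 + \left(n - 10\right) = -4 + \left(-10 + n\right) = -14 + n$)
$F^{2}{\left(W{\left(4 \right)},-16 \right)} = \left(-14 + 4\right)^{2} = \left(-10\right)^{2} = 100$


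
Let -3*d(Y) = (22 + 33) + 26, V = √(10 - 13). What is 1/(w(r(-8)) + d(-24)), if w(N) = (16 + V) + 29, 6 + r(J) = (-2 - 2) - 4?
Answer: 6/109 - I*√3/327 ≈ 0.055046 - 0.0052968*I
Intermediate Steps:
V = I*√3 (V = √(-3) = I*√3 ≈ 1.732*I)
d(Y) = -27 (d(Y) = -((22 + 33) + 26)/3 = -(55 + 26)/3 = -⅓*81 = -27)
r(J) = -14 (r(J) = -6 + ((-2 - 2) - 4) = -6 + (-4 - 4) = -6 - 8 = -14)
w(N) = 45 + I*√3 (w(N) = (16 + I*√3) + 29 = 45 + I*√3)
1/(w(r(-8)) + d(-24)) = 1/((45 + I*√3) - 27) = 1/(18 + I*√3)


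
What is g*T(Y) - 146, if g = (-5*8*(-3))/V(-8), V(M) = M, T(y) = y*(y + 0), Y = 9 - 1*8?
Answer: -161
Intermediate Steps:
Y = 1 (Y = 9 - 8 = 1)
T(y) = y² (T(y) = y*y = y²)
g = -15 (g = (-5*8*(-3))/(-8) = -40*(-3)*(-⅛) = 120*(-⅛) = -15)
g*T(Y) - 146 = -15*1² - 146 = -15*1 - 146 = -15 - 146 = -161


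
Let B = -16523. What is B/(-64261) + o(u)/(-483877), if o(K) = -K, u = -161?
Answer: 7984753650/31094419897 ≈ 0.25679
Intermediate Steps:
B/(-64261) + o(u)/(-483877) = -16523/(-64261) - 1*(-161)/(-483877) = -16523*(-1/64261) + 161*(-1/483877) = 16523/64261 - 161/483877 = 7984753650/31094419897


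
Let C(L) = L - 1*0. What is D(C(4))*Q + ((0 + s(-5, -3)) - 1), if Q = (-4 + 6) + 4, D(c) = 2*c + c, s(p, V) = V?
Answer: 68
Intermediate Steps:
C(L) = L (C(L) = L + 0 = L)
D(c) = 3*c
Q = 6 (Q = 2 + 4 = 6)
D(C(4))*Q + ((0 + s(-5, -3)) - 1) = (3*4)*6 + ((0 - 3) - 1) = 12*6 + (-3 - 1) = 72 - 4 = 68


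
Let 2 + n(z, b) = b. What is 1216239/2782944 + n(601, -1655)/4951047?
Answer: 668560568225/1530942949152 ≈ 0.43670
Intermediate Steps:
n(z, b) = -2 + b
1216239/2782944 + n(601, -1655)/4951047 = 1216239/2782944 + (-2 - 1655)/4951047 = 1216239*(1/2782944) - 1657*1/4951047 = 405413/927648 - 1657/4951047 = 668560568225/1530942949152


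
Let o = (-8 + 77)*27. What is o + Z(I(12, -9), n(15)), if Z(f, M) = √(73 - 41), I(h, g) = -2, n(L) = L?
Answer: 1863 + 4*√2 ≈ 1868.7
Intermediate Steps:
Z(f, M) = 4*√2 (Z(f, M) = √32 = 4*√2)
o = 1863 (o = 69*27 = 1863)
o + Z(I(12, -9), n(15)) = 1863 + 4*√2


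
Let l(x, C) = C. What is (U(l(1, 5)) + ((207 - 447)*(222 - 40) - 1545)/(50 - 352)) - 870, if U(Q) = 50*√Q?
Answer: -217515/302 + 50*√5 ≈ -608.45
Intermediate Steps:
(U(l(1, 5)) + ((207 - 447)*(222 - 40) - 1545)/(50 - 352)) - 870 = (50*√5 + ((207 - 447)*(222 - 40) - 1545)/(50 - 352)) - 870 = (50*√5 + (-240*182 - 1545)/(-302)) - 870 = (50*√5 + (-43680 - 1545)*(-1/302)) - 870 = (50*√5 - 45225*(-1/302)) - 870 = (50*√5 + 45225/302) - 870 = (45225/302 + 50*√5) - 870 = -217515/302 + 50*√5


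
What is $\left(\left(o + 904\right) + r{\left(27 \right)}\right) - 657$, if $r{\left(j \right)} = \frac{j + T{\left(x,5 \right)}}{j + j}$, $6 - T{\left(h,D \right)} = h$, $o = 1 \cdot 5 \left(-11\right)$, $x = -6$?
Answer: $\frac{3469}{18} \approx 192.72$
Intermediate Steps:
$o = -55$ ($o = 5 \left(-11\right) = -55$)
$T{\left(h,D \right)} = 6 - h$
$r{\left(j \right)} = \frac{12 + j}{2 j}$ ($r{\left(j \right)} = \frac{j + \left(6 - -6\right)}{j + j} = \frac{j + \left(6 + 6\right)}{2 j} = \left(j + 12\right) \frac{1}{2 j} = \left(12 + j\right) \frac{1}{2 j} = \frac{12 + j}{2 j}$)
$\left(\left(o + 904\right) + r{\left(27 \right)}\right) - 657 = \left(\left(-55 + 904\right) + \frac{12 + 27}{2 \cdot 27}\right) - 657 = \left(849 + \frac{1}{2} \cdot \frac{1}{27} \cdot 39\right) - 657 = \left(849 + \frac{13}{18}\right) - 657 = \frac{15295}{18} - 657 = \frac{3469}{18}$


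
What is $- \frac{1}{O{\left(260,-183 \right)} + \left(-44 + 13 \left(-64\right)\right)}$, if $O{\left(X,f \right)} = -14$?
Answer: $\frac{1}{890} \approx 0.0011236$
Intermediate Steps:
$- \frac{1}{O{\left(260,-183 \right)} + \left(-44 + 13 \left(-64\right)\right)} = - \frac{1}{-14 + \left(-44 + 13 \left(-64\right)\right)} = - \frac{1}{-14 - 876} = - \frac{1}{-890} = \left(-1\right) \left(- \frac{1}{890}\right) = \frac{1}{890}$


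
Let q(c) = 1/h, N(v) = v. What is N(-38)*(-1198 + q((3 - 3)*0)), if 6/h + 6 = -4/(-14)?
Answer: 956764/21 ≈ 45560.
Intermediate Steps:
h = -21/20 (h = 6/(-6 - 4/(-14)) = 6/(-6 - 4*(-1/14)) = 6/(-6 + 2/7) = 6/(-40/7) = 6*(-7/40) = -21/20 ≈ -1.0500)
q(c) = -20/21 (q(c) = 1/(-21/20) = -20/21)
N(-38)*(-1198 + q((3 - 3)*0)) = -38*(-1198 - 20/21) = -38*(-25178/21) = 956764/21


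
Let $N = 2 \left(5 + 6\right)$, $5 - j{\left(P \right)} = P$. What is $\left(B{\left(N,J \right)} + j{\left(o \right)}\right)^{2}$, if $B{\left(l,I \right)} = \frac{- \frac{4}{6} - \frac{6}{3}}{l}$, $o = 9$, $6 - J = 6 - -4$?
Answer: $\frac{18496}{1089} \approx 16.984$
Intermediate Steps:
$J = -4$ ($J = 6 - \left(6 - -4\right) = 6 - \left(6 + 4\right) = 6 - 10 = -4$)
$j{\left(P \right)} = 5 - P$
$N = 22$ ($N = 2 \cdot 11 = 22$)
$B{\left(l,I \right)} = - \frac{8}{3 l}$ ($B{\left(l,I \right)} = \frac{\left(-4\right) \frac{1}{6} - 2}{l} = \frac{- \frac{2}{3} - 2}{l} = - \frac{8}{3 l}$)
$\left(B{\left(N,J \right)} + j{\left(o \right)}\right)^{2} = \left(- \frac{8}{3 \cdot 22} + \left(5 - 9\right)\right)^{2} = \left(\left(- \frac{8}{3}\right) \frac{1}{22} + \left(5 - 9\right)\right)^{2} = \left(- \frac{4}{33} - 4\right)^{2} = \left(- \frac{136}{33}\right)^{2} = \frac{18496}{1089}$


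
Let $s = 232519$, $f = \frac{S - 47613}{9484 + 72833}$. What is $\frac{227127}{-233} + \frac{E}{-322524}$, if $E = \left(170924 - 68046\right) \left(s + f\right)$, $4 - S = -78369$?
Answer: $- \frac{232416977197048079}{3092982744582} \approx -75143.0$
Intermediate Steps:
$S = 78373$ ($S = 4 - -78369 = 4 + 78369 = 78373$)
$f = \frac{30760}{82317}$ ($f = \frac{78373 - 47613}{9484 + 72833} = \frac{30760}{82317} \approx 0.37368$)
$E = \frac{1969115503880474}{82317}$ ($E = \left(170924 - 68046\right) \left(232519 + \frac{30760}{82317}\right) = 102878 \cdot \frac{19140297283}{82317} = \frac{1969115503880474}{82317} \approx 2.3921 \cdot 10^{10}$)
$\frac{227127}{-233} + \frac{E}{-322524} = \frac{227127}{-233} + \frac{1969115503880474}{82317 \left(-322524\right)} = 227127 \left(- \frac{1}{233}\right) + \frac{1969115503880474}{82317} \left(- \frac{1}{322524}\right) = - \frac{227127}{233} - \frac{984557751940237}{13274604054} = - \frac{232416977197048079}{3092982744582}$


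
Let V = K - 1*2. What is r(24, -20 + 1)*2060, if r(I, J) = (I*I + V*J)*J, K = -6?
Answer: -28493920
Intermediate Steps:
V = -8 (V = -6 - 1*2 = -6 - 2 = -8)
r(I, J) = J*(I**2 - 8*J) (r(I, J) = (I*I - 8*J)*J = (I**2 - 8*J)*J = J*(I**2 - 8*J))
r(24, -20 + 1)*2060 = ((-20 + 1)*(24**2 - 8*(-20 + 1)))*2060 = -19*(576 - 8*(-19))*2060 = -19*(576 + 152)*2060 = -19*728*2060 = -13832*2060 = -28493920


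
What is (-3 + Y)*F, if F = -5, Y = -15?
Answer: 90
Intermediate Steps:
(-3 + Y)*F = (-3 - 15)*(-5) = -18*(-5) = 90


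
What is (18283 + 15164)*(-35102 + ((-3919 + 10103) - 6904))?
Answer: -1198138434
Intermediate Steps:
(18283 + 15164)*(-35102 + ((-3919 + 10103) - 6904)) = 33447*(-35102 + (6184 - 6904)) = 33447*(-35102 - 720) = 33447*(-35822) = -1198138434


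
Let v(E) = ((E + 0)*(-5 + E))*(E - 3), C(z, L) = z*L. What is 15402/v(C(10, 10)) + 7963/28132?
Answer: 1942798391/6480909500 ≈ 0.29977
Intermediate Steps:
C(z, L) = L*z
v(E) = E*(-5 + E)*(-3 + E) (v(E) = (E*(-5 + E))*(-3 + E) = E*(-5 + E)*(-3 + E))
15402/v(C(10, 10)) + 7963/28132 = 15402/(((10*10)*(15 + (10*10)² - 80*10))) + 7963/28132 = 15402/((100*(15 + 100² - 8*100))) + 7963*(1/28132) = 15402/((100*(15 + 10000 - 800))) + 7963/28132 = 15402/((100*9215)) + 7963/28132 = 15402/921500 + 7963/28132 = 15402*(1/921500) + 7963/28132 = 7701/460750 + 7963/28132 = 1942798391/6480909500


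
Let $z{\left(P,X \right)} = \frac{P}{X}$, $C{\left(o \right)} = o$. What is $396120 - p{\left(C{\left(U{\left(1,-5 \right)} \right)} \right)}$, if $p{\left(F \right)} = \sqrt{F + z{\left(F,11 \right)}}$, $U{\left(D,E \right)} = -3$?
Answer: $396120 - \frac{6 i \sqrt{11}}{11} \approx 3.9612 \cdot 10^{5} - 1.8091 i$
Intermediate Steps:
$p{\left(F \right)} = \frac{2 \sqrt{33} \sqrt{F}}{11}$ ($p{\left(F \right)} = \sqrt{F + \frac{F}{11}} = \sqrt{\frac{12 F}{11}} = \frac{2 \sqrt{33} \sqrt{F}}{11}$)
$396120 - p{\left(C{\left(U{\left(1,-5 \right)} \right)} \right)} = 396120 - \frac{2 \sqrt{33} \sqrt{-3}}{11} = 396120 - \frac{2 \sqrt{33} i \sqrt{3}}{11} = 396120 - \frac{6 i \sqrt{11}}{11}$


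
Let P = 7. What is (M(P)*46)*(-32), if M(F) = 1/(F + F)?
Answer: -736/7 ≈ -105.14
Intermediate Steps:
M(F) = 1/(2*F)
(M(P)*46)*(-32) = (((½)/7)*46)*(-32) = (((½)*(⅐))*46)*(-32) = ((1/14)*46)*(-32) = (23/7)*(-32) = -736/7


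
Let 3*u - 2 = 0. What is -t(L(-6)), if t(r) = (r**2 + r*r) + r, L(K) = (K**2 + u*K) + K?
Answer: -1378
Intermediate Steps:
u = 2/3 (u = 2/3 + (1/3)*0 = 2/3 + 0 = 2/3 ≈ 0.66667)
L(K) = K**2 + 5*K/3 (L(K) = (K**2 + 2*K/3) + K = K**2 + 5*K/3)
t(r) = r + 2*r**2 (t(r) = (r**2 + r**2) + r = 2*r**2 + r = r + 2*r**2)
-t(L(-6)) = -(1/3)*(-6)*(5 + 3*(-6))*(1 + 2*((1/3)*(-6)*(5 + 3*(-6)))) = -(1/3)*(-6)*(5 - 18)*(1 + 2*((1/3)*(-6)*(5 - 18))) = -(1/3)*(-6)*(-13)*(1 + 2*((1/3)*(-6)*(-13))) = -26*(1 + 2*26) = -26*(1 + 52) = -26*53 = -1*1378 = -1378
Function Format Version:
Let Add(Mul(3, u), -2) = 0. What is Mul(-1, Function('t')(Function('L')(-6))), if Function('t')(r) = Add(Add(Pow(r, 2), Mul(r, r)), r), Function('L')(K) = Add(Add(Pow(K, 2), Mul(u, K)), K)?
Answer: -1378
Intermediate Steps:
u = Rational(2, 3) (u = Add(Rational(2, 3), Mul(Rational(1, 3), 0)) = Add(Rational(2, 3), 0) = Rational(2, 3) ≈ 0.66667)
Function('L')(K) = Add(Pow(K, 2), Mul(Rational(5, 3), K)) (Function('L')(K) = Add(Add(Pow(K, 2), Mul(Rational(2, 3), K)), K) = Add(Pow(K, 2), Mul(Rational(5, 3), K)))
Function('t')(r) = Add(r, Mul(2, Pow(r, 2))) (Function('t')(r) = Add(Add(Pow(r, 2), Pow(r, 2)), r) = Add(Mul(2, Pow(r, 2)), r) = Add(r, Mul(2, Pow(r, 2))))
Mul(-1, Function('t')(Function('L')(-6))) = Mul(-1, Mul(Mul(Rational(1, 3), -6, Add(5, Mul(3, -6))), Add(1, Mul(2, Mul(Rational(1, 3), -6, Add(5, Mul(3, -6))))))) = Mul(-1, Mul(Mul(Rational(1, 3), -6, Add(5, -18)), Add(1, Mul(2, Mul(Rational(1, 3), -6, Add(5, -18)))))) = Mul(-1, Mul(Mul(Rational(1, 3), -6, -13), Add(1, Mul(2, Mul(Rational(1, 3), -6, -13))))) = Mul(-1, Mul(26, Add(1, Mul(2, 26)))) = Mul(-1, Mul(26, Add(1, 52))) = Mul(-1, Mul(26, 53)) = Mul(-1, 1378) = -1378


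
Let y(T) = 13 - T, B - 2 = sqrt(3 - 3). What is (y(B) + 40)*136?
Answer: 6936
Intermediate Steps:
B = 2 (B = 2 + sqrt(3 - 3) = 2 + sqrt(0) = 2 + 0 = 2)
(y(B) + 40)*136 = ((13 - 1*2) + 40)*136 = ((13 - 2) + 40)*136 = (11 + 40)*136 = 51*136 = 6936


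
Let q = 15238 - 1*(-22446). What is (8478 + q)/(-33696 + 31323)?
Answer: -46162/2373 ≈ -19.453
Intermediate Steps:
q = 37684 (q = 15238 + 22446 = 37684)
(8478 + q)/(-33696 + 31323) = (8478 + 37684)/(-33696 + 31323) = 46162/(-2373) = 46162*(-1/2373) = -46162/2373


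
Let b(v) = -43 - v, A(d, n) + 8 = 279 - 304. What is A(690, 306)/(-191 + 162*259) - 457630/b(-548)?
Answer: -347524525/383497 ≈ -906.20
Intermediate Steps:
A(d, n) = -33 (A(d, n) = -8 + (279 - 304) = -8 - 25 = -33)
A(690, 306)/(-191 + 162*259) - 457630/b(-548) = -33/(-191 + 162*259) - 457630/(-43 - 1*(-548)) = -33/(-191 + 41958) - 457630/(-43 + 548) = -33/41767 - 457630/505 = -33*1/41767 - 457630*1/505 = -3/3797 - 91526/101 = -347524525/383497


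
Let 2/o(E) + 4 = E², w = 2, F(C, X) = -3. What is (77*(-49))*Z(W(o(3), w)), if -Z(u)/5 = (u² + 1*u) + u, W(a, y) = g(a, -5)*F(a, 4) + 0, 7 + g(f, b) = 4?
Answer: 1867635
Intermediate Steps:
g(f, b) = -3 (g(f, b) = -7 + 4 = -3)
o(E) = 2/(-4 + E²)
W(a, y) = 9 (W(a, y) = -3*(-3) + 0 = 9 + 0 = 9)
Z(u) = -10*u - 5*u² (Z(u) = -5*((u² + 1*u) + u) = -5*((u² + u) + u) = -5*((u + u²) + u) = -5*(u² + 2*u) = -10*u - 5*u²)
(77*(-49))*Z(W(o(3), w)) = (77*(-49))*(-5*9*(2 + 9)) = -(-18865)*9*11 = -3773*(-495) = 1867635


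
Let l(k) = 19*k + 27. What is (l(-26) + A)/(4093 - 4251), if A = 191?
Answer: 138/79 ≈ 1.7468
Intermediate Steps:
l(k) = 27 + 19*k
(l(-26) + A)/(4093 - 4251) = ((27 + 19*(-26)) + 191)/(4093 - 4251) = ((27 - 494) + 191)/(-158) = (-467 + 191)*(-1/158) = -276*(-1/158) = 138/79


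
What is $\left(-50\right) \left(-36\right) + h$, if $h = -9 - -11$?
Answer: $1802$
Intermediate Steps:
$h = 2$ ($h = -9 + 11 = 2$)
$\left(-50\right) \left(-36\right) + h = \left(-50\right) \left(-36\right) + 2 = 1800 + 2 = 1802$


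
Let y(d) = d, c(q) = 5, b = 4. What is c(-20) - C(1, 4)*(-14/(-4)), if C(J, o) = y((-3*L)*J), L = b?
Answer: 47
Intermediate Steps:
L = 4
C(J, o) = -12*J (C(J, o) = (-3*4)*J = -12*J)
c(-20) - C(1, 4)*(-14/(-4)) = 5 - (-12*1)*(-14/(-4)) = 5 - (-12)*(-14*(-¼)) = 5 - (-12)*7/2 = 5 - 1*(-42) = 5 + 42 = 47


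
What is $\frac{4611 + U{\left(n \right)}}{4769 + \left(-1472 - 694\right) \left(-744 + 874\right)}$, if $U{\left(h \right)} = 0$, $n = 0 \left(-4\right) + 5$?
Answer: $- \frac{4611}{276811} \approx -0.016658$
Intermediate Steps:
$n = 5$ ($n = 0 + 5 = 5$)
$\frac{4611 + U{\left(n \right)}}{4769 + \left(-1472 - 694\right) \left(-744 + 874\right)} = \frac{4611 + 0}{4769 + \left(-1472 - 694\right) \left(-744 + 874\right)} = \frac{4611}{4769 - 281580} = \frac{4611}{-276811} = 4611 \left(- \frac{1}{276811}\right) = - \frac{4611}{276811}$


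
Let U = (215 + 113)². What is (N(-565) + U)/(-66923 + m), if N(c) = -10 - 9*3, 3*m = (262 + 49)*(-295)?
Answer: -322641/292514 ≈ -1.1030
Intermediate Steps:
m = -91745/3 (m = ((262 + 49)*(-295))/3 = (311*(-295))/3 = (⅓)*(-91745) = -91745/3 ≈ -30582.)
U = 107584 (U = 328² = 107584)
N(c) = -37 (N(c) = -10 - 27 = -37)
(N(-565) + U)/(-66923 + m) = (-37 + 107584)/(-66923 - 91745/3) = 107547/(-292514/3) = 107547*(-3/292514) = -322641/292514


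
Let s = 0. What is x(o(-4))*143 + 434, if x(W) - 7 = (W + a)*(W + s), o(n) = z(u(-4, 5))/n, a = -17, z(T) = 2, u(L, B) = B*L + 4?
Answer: 10745/4 ≈ 2686.3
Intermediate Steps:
u(L, B) = 4 + B*L
o(n) = 2/n
x(W) = 7 + W*(-17 + W) (x(W) = 7 + (W - 17)*(W + 0) = 7 + (-17 + W)*W = 7 + W*(-17 + W))
x(o(-4))*143 + 434 = (7 + (2/(-4))² - 34/(-4))*143 + 434 = (7 + (2*(-¼))² - 34*(-1)/4)*143 + 434 = (7 + (-½)² - 17*(-½))*143 + 434 = (7 + ¼ + 17/2)*143 + 434 = (63/4)*143 + 434 = 9009/4 + 434 = 10745/4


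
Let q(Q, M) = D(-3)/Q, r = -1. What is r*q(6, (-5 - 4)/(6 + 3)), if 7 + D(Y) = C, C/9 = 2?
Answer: -11/6 ≈ -1.8333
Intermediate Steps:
C = 18 (C = 9*2 = 18)
D(Y) = 11 (D(Y) = -7 + 18 = 11)
q(Q, M) = 11/Q
r*q(6, (-5 - 4)/(6 + 3)) = -11/6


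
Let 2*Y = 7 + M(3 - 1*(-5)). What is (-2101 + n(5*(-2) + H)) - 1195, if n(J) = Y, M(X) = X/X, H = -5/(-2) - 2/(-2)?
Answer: -3292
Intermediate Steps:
H = 7/2 (H = -5*(-½) - 2*(-½) = 5/2 + 1 = 7/2 ≈ 3.5000)
M(X) = 1
Y = 4 (Y = (7 + 1)/2 = (½)*8 = 4)
n(J) = 4
(-2101 + n(5*(-2) + H)) - 1195 = (-2101 + 4) - 1195 = -2097 - 1195 = -3292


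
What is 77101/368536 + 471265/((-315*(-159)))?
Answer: 724651925/75339288 ≈ 9.6185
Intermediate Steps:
77101/368536 + 471265/((-315*(-159))) = 77101*(1/368536) + 471265/50085 = 77101/368536 + 471265*(1/50085) = 77101/368536 + 94253/10017 = 724651925/75339288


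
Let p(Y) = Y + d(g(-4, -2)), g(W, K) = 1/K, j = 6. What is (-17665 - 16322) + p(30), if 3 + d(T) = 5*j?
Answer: -33930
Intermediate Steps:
d(T) = 27 (d(T) = -3 + 5*6 = -3 + 30 = 27)
p(Y) = 27 + Y (p(Y) = Y + 27 = 27 + Y)
(-17665 - 16322) + p(30) = (-17665 - 16322) + (27 + 30) = -33987 + 57 = -33930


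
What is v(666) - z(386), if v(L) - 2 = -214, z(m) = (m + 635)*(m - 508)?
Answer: 124350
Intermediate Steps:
z(m) = (-508 + m)*(635 + m) (z(m) = (635 + m)*(-508 + m) = (-508 + m)*(635 + m))
v(L) = -212 (v(L) = 2 - 214 = -212)
v(666) - z(386) = -212 - (-322580 + 386² + 127*386) = -212 - (-322580 + 148996 + 49022) = -212 - 1*(-124562) = -212 + 124562 = 124350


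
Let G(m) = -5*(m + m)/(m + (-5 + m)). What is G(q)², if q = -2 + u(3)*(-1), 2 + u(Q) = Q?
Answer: 900/121 ≈ 7.4380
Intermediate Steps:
u(Q) = -2 + Q
q = -3 (q = -2 + (-2 + 3)*(-1) = -2 + 1*(-1) = -2 - 1 = -3)
G(m) = -10*m/(-5 + 2*m) (G(m) = -5*2*m/(-5 + 2*m) = -10*m/(-5 + 2*m))
G(q)² = (-10*(-3)/(-5 + 2*(-3)))² = (-10*(-3)/(-5 - 6))² = (-10*(-3)/(-11))² = (-10*(-3)*(-1/11))² = (-30/11)² = 900/121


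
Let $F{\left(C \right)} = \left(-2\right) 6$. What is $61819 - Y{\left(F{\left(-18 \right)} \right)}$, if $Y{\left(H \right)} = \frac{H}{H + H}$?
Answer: $\frac{123637}{2} \approx 61819.0$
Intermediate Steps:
$F{\left(C \right)} = -12$
$Y{\left(H \right)} = \frac{1}{2}$ ($Y{\left(H \right)} = \frac{H}{2 H} = \frac{1}{2 H} H = \frac{1}{2}$)
$61819 - Y{\left(F{\left(-18 \right)} \right)} = 61819 - \frac{1}{2} = \frac{123637}{2}$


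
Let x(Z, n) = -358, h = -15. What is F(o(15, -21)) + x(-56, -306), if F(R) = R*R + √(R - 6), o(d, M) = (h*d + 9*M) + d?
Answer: 158843 + 9*I*√5 ≈ 1.5884e+5 + 20.125*I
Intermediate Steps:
o(d, M) = -14*d + 9*M (o(d, M) = (-15*d + 9*M) + d = -14*d + 9*M)
F(R) = R² + √(-6 + R)
F(o(15, -21)) + x(-56, -306) = ((-14*15 + 9*(-21))² + √(-6 + (-14*15 + 9*(-21)))) - 358 = ((-210 - 189)² + √(-6 + (-210 - 189))) - 358 = ((-399)² + √(-6 - 399)) - 358 = (159201 + √(-405)) - 358 = (159201 + 9*I*√5) - 358 = 158843 + 9*I*√5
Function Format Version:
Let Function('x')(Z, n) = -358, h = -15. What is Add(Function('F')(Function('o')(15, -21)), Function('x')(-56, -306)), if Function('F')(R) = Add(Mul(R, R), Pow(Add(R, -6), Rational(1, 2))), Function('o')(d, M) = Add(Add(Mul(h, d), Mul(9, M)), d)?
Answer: Add(158843, Mul(9, I, Pow(5, Rational(1, 2)))) ≈ Add(1.5884e+5, Mul(20.125, I))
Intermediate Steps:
Function('o')(d, M) = Add(Mul(-14, d), Mul(9, M)) (Function('o')(d, M) = Add(Add(Mul(-15, d), Mul(9, M)), d) = Add(Mul(-14, d), Mul(9, M)))
Function('F')(R) = Add(Pow(R, 2), Pow(Add(-6, R), Rational(1, 2)))
Add(Function('F')(Function('o')(15, -21)), Function('x')(-56, -306)) = Add(Add(Pow(Add(Mul(-14, 15), Mul(9, -21)), 2), Pow(Add(-6, Add(Mul(-14, 15), Mul(9, -21))), Rational(1, 2))), -358) = Add(Add(Pow(Add(-210, -189), 2), Pow(Add(-6, Add(-210, -189)), Rational(1, 2))), -358) = Add(Add(Pow(-399, 2), Pow(Add(-6, -399), Rational(1, 2))), -358) = Add(Add(159201, Pow(-405, Rational(1, 2))), -358) = Add(Add(159201, Mul(9, I, Pow(5, Rational(1, 2)))), -358) = Add(158843, Mul(9, I, Pow(5, Rational(1, 2))))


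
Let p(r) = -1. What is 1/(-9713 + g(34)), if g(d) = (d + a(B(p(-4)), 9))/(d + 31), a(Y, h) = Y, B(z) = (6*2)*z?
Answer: -65/631323 ≈ -0.00010296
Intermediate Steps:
B(z) = 12*z
g(d) = (-12 + d)/(31 + d) (g(d) = (d + 12*(-1))/(d + 31) = (d - 12)/(31 + d) = (-12 + d)/(31 + d))
1/(-9713 + g(34)) = 1/(-9713 + (-12 + 34)/(31 + 34)) = 1/(-9713 + 22/65) = 1/(-631323/65) = -65/631323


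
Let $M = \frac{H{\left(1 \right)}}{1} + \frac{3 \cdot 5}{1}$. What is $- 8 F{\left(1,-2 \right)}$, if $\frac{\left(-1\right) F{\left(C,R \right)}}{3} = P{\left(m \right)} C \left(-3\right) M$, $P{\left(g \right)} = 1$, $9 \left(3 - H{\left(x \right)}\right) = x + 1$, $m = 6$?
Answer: $-1280$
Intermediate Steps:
$H{\left(x \right)} = \frac{26}{9} - \frac{x}{9}$ ($H{\left(x \right)} = 3 - \frac{x + 1}{9} = 3 - \frac{1 + x}{9} = 3 - \left(\frac{1}{9} + \frac{x}{9}\right) = \frac{26}{9} - \frac{x}{9}$)
$M = \frac{160}{9}$ ($M = \frac{\frac{26}{9} - \frac{1}{9}}{1} + \frac{3 \cdot 5}{1} = \left(\frac{26}{9} - \frac{1}{9}\right) 1 + 15 \cdot 1 = \frac{25}{9} \cdot 1 + 15 = \frac{25}{9} + 15 = \frac{160}{9} \approx 17.778$)
$F{\left(C,R \right)} = 160 C$ ($F{\left(C,R \right)} = - 3 \cdot 1 C \left(-3\right) \frac{160}{9} = - 3 C \left(-3\right) \frac{160}{9} = - 3 - 3 C \frac{160}{9} = - 3 \left(- \frac{160 C}{3}\right) = 160 C$)
$- 8 F{\left(1,-2 \right)} = - 8 \cdot 160 \cdot 1 = \left(-8\right) 160 = -1280$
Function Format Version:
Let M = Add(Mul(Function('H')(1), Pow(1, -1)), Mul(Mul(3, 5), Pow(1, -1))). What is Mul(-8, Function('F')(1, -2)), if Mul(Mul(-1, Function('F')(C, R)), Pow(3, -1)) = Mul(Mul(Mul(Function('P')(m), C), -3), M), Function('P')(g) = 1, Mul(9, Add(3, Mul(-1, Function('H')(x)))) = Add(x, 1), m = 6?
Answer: -1280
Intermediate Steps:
Function('H')(x) = Add(Rational(26, 9), Mul(Rational(-1, 9), x)) (Function('H')(x) = Add(3, Mul(Rational(-1, 9), Add(x, 1))) = Add(3, Mul(Rational(-1, 9), Add(1, x))) = Add(3, Add(Rational(-1, 9), Mul(Rational(-1, 9), x))) = Add(Rational(26, 9), Mul(Rational(-1, 9), x)))
M = Rational(160, 9) (M = Add(Mul(Add(Rational(26, 9), Mul(Rational(-1, 9), 1)), Pow(1, -1)), Mul(Mul(3, 5), Pow(1, -1))) = Add(Mul(Add(Rational(26, 9), Rational(-1, 9)), 1), Mul(15, 1)) = Add(Mul(Rational(25, 9), 1), 15) = Add(Rational(25, 9), 15) = Rational(160, 9) ≈ 17.778)
Function('F')(C, R) = Mul(160, C) (Function('F')(C, R) = Mul(-3, Mul(Mul(Mul(1, C), -3), Rational(160, 9))) = Mul(-3, Mul(Mul(C, -3), Rational(160, 9))) = Mul(-3, Mul(Mul(-3, C), Rational(160, 9))) = Mul(-3, Mul(Rational(-160, 3), C)) = Mul(160, C))
Mul(-8, Function('F')(1, -2)) = Mul(-8, Mul(160, 1)) = Mul(-8, 160) = -1280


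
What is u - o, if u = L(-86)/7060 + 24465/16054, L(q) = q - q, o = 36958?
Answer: -593299267/16054 ≈ -36957.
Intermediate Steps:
L(q) = 0
u = 24465/16054 (u = 0/7060 + 24465/16054 = 0*(1/7060) + 24465*(1/16054) = 0 + 24465/16054 = 24465/16054 ≈ 1.5239)
u - o = 24465/16054 - 1*36958 = 24465/16054 - 36958 = -593299267/16054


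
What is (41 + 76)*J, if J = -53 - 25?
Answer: -9126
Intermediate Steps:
J = -78
(41 + 76)*J = (41 + 76)*(-78) = 117*(-78) = -9126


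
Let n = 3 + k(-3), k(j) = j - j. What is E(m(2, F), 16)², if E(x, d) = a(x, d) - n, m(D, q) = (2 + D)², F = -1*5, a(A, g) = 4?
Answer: 1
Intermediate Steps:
k(j) = 0
F = -5
n = 3 (n = 3 + 0 = 3)
E(x, d) = 1 (E(x, d) = 4 - 1*3 = 4 - 3 = 1)
E(m(2, F), 16)² = 1² = 1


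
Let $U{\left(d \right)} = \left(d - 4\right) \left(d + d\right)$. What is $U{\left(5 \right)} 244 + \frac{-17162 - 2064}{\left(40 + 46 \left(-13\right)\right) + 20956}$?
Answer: $\frac{24875947}{10199} \approx 2439.1$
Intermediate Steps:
$U{\left(d \right)} = 2 d \left(-4 + d\right)$ ($U{\left(d \right)} = \left(-4 + d\right) 2 d = 2 d \left(-4 + d\right)$)
$U{\left(5 \right)} 244 + \frac{-17162 - 2064}{\left(40 + 46 \left(-13\right)\right) + 20956} = 2 \cdot 5 \left(-4 + 5\right) 244 + \frac{-17162 - 2064}{\left(40 + 46 \left(-13\right)\right) + 20956} = 2 \cdot 5 \cdot 1 \cdot 244 - \frac{19226}{\left(40 - 598\right) + 20956} = 10 \cdot 244 - \frac{19226}{-558 + 20956} = 2440 - \frac{19226}{20398} = 2440 - \frac{9613}{10199} = \frac{24875947}{10199}$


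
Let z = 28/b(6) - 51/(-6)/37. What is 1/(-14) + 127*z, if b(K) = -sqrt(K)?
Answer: 7538/259 - 1778*sqrt(6)/3 ≈ -1422.6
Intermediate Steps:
z = 17/74 - 14*sqrt(6)/3 (z = 28/((-sqrt(6))) - 51/(-6)/37 = 28*(-sqrt(6)/6) - 51*(-1/6)*(1/37) = -14*sqrt(6)/3 + (17/2)*(1/37) = -14*sqrt(6)/3 + 17/74 = 17/74 - 14*sqrt(6)/3 ≈ -11.201)
1/(-14) + 127*z = 1/(-14) + 127*(17/74 - 14*sqrt(6)/3) = -1/14 + (2159/74 - 1778*sqrt(6)/3) = 7538/259 - 1778*sqrt(6)/3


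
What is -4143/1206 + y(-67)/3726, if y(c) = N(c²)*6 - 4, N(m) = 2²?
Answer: -856261/249642 ≈ -3.4300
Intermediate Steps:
N(m) = 4
y(c) = 20 (y(c) = 4*6 - 4 = 24 - 4 = 20)
-4143/1206 + y(-67)/3726 = -4143/1206 + 20/3726 = -4143*1/1206 + 20*(1/3726) = -1381/402 + 10/1863 = -856261/249642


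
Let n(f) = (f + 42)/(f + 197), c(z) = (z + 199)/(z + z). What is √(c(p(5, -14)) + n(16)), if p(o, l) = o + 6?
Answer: √53896029/2343 ≈ 3.1333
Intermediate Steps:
p(o, l) = 6 + o
c(z) = (199 + z)/(2*z) (c(z) = (199 + z)/((2*z)) = (199 + z)*(1/(2*z)) = (199 + z)/(2*z))
n(f) = (42 + f)/(197 + f)
√(c(p(5, -14)) + n(16)) = √((199 + (6 + 5))/(2*(6 + 5)) + (42 + 16)/(197 + 16)) = √((½)*(199 + 11)/11 + 58/213) = √((½)*(1/11)*210 + (1/213)*58) = √(105/11 + 58/213) = √(23003/2343) = √53896029/2343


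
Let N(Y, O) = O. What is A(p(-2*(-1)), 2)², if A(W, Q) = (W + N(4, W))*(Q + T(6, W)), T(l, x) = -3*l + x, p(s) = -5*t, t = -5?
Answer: 202500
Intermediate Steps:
p(s) = 25 (p(s) = -5*(-5) = 25)
T(l, x) = x - 3*l
A(W, Q) = 2*W*(-18 + Q + W) (A(W, Q) = (W + W)*(Q + (W - 3*6)) = (2*W)*(Q + (W - 18)) = (2*W)*(Q + (-18 + W)) = (2*W)*(-18 + Q + W) = 2*W*(-18 + Q + W))
A(p(-2*(-1)), 2)² = (2*25*(-18 + 2 + 25))² = (2*25*9)² = 450² = 202500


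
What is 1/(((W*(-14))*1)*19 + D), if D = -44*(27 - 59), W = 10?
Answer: -1/1252 ≈ -0.00079872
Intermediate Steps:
D = 1408 (D = -44*(-32) = 1408)
1/(((W*(-14))*1)*19 + D) = 1/(((10*(-14))*1)*19 + 1408) = 1/(-140*1*19 + 1408) = 1/(-140*19 + 1408) = 1/(-2660 + 1408) = 1/(-1252) = -1/1252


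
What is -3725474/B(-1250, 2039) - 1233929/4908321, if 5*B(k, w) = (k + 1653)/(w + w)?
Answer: -372847916565323447/1978053363 ≈ -1.8849e+8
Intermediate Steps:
B(k, w) = (1653 + k)/(10*w) (B(k, w) = ((k + 1653)/(w + w))/5 = ((1653 + k)/((2*w)))/5 = ((1653 + k)*(1/(2*w)))/5 = ((1653 + k)/(2*w))/5 = (1653 + k)/(10*w))
-3725474/B(-1250, 2039) - 1233929/4908321 = -3725474*20390/(1653 - 1250) - 1233929/4908321 = -3725474/((1/10)*(1/2039)*403) - 1233929*1/4908321 = -3725474/403/20390 - 1233929/4908321 = -3725474*20390/403 - 1233929/4908321 = -75962414860/403 - 1233929/4908321 = -372847916565323447/1978053363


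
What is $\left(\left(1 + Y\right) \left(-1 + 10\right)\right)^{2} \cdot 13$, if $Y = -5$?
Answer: $16848$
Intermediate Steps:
$\left(\left(1 + Y\right) \left(-1 + 10\right)\right)^{2} \cdot 13 = \left(\left(1 - 5\right) \left(-1 + 10\right)\right)^{2} \cdot 13 = \left(\left(-4\right) 9\right)^{2} \cdot 13 = \left(-36\right)^{2} \cdot 13 = 1296 \cdot 13 = 16848$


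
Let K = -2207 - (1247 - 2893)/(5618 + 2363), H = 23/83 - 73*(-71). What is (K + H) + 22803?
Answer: 17076922698/662423 ≈ 25779.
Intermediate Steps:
H = 430212/83 (H = 23*(1/83) + 5183 = 23/83 + 5183 = 430212/83 ≈ 5183.3)
K = -17612421/7981 (K = -2207 - (-1646)/7981 = -2207 - 1*(-1646/7981) = -2207 + 1646/7981 = -17612421/7981 ≈ -2206.8)
(K + H) + 22803 = (-17612421/7981 + 430212/83) + 22803 = 1971691029/662423 + 22803 = 17076922698/662423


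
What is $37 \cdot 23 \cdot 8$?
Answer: $6808$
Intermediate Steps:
$37 \cdot 23 \cdot 8 = 851 \cdot 8 = 6808$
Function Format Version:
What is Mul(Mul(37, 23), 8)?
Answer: 6808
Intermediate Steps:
Mul(Mul(37, 23), 8) = Mul(851, 8) = 6808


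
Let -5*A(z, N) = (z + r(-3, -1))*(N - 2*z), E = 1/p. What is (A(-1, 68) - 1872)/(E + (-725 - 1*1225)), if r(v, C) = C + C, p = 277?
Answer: 506910/540149 ≈ 0.93846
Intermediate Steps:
r(v, C) = 2*C
E = 1/277 ≈ 0.0036101
A(z, N) = -(-2 + z)*(N - 2*z)/5 (A(z, N) = -(z + 2*(-1))*(N - 2*z)/5 = -(z - 2)*(N - 2*z)/5 = -(-2 + z)*(N - 2*z)/5)
(A(-1, 68) - 1872)/(E + (-725 - 1*1225)) = ((-⅘*(-1) + (⅖)*68 + (⅖)*(-1)² - ⅕*68*(-1)) - 1872)/(1/277 + (-725 - 1*1225)) = ((⅘ + 136/5 + (⅖)*1 + 68/5) - 1872)/(1/277 + (-725 - 1225)) = ((⅘ + 136/5 + ⅖ + 68/5) - 1872)/(1/277 - 1950) = (42 - 1872)/(-540149/277) = -1830*(-277/540149) = 506910/540149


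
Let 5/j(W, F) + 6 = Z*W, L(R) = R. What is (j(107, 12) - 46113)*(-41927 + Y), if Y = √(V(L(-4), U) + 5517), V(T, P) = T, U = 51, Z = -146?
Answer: 30214858958263/15628 - 720653969*√5513/15628 ≈ 1.9300e+9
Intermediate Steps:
j(W, F) = 5/(-6 - 146*W)
Y = √5513 (Y = √(-4 + 5517) = √5513 ≈ 74.250)
(j(107, 12) - 46113)*(-41927 + Y) = (5/(2*(-3 - 73*107)) - 46113)*(-41927 + √5513) = (5/(2*(-3 - 7811)) - 46113)*(-41927 + √5513) = ((5/2)/(-7814) - 46113)*(-41927 + √5513) = ((5/2)*(-1/7814) - 46113)*(-41927 + √5513) = (-5/15628 - 46113)*(-41927 + √5513) = -720653969*(-41927 + √5513)/15628 = 30214858958263/15628 - 720653969*√5513/15628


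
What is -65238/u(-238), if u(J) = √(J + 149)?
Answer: 65238*I*√89/89 ≈ 6915.2*I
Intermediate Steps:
u(J) = √(149 + J)
-65238/u(-238) = -65238/√(149 - 238) = -65238*(-I*√89/89) = -(-65238)*I*√89/89 = 65238*I*√89/89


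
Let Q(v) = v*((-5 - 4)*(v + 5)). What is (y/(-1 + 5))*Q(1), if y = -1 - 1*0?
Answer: 27/2 ≈ 13.500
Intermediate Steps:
y = -1 (y = -1 + 0 = -1)
Q(v) = v*(-45 - 9*v) (Q(v) = v*(-9*(5 + v)) = v*(-45 - 9*v))
(y/(-1 + 5))*Q(1) = (-1/(-1 + 5))*(-9*1*(5 + 1)) = (-1/4)*(-9*1*6) = ((1/4)*(-1))*(-54) = -1/4*(-54) = 27/2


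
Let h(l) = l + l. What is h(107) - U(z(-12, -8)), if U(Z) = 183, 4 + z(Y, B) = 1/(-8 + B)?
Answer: 31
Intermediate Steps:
z(Y, B) = -4 + 1/(-8 + B)
h(l) = 2*l
h(107) - U(z(-12, -8)) = 2*107 - 1*183 = 214 - 183 = 31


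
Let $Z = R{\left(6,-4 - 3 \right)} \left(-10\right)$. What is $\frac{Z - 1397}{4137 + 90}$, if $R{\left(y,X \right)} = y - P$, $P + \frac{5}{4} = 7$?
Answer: $- \frac{933}{2818} \approx -0.33109$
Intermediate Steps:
$P = \frac{23}{4}$ ($P = - \frac{5}{4} + 7 = \frac{23}{4} \approx 5.75$)
$R{\left(y,X \right)} = - \frac{23}{4} + y$ ($R{\left(y,X \right)} = y - \frac{23}{4} = - \frac{23}{4} + y$)
$Z = - \frac{5}{2}$ ($Z = \left(- \frac{23}{4} + 6\right) \left(-10\right) = \frac{1}{4} \left(-10\right) = - \frac{5}{2} \approx -2.5$)
$\frac{Z - 1397}{4137 + 90} = \frac{- \frac{5}{2} - 1397}{4137 + 90} = - \frac{2799}{2 \cdot 4227} = \left(- \frac{2799}{2}\right) \frac{1}{4227} = - \frac{933}{2818}$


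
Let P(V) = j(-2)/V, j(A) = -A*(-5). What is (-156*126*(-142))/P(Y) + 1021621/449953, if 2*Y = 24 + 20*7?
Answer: -51491370741991/2249765 ≈ -2.2887e+7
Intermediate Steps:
j(A) = 5*A
Y = 82 (Y = (24 + 20*7)/2 = (24 + 140)/2 = (½)*164 = 82)
P(V) = -10/V (P(V) = (5*(-2))/V = -10/V)
(-156*126*(-142))/P(Y) + 1021621/449953 = (-156*126*(-142))/((-10/82)) + 1021621/449953 = (-19656*(-142))/((-10*1/82)) + 1021621*(1/449953) = 2791152/(-5/41) + 1021621/449953 = 2791152*(-41/5) + 1021621/449953 = -114437232/5 + 1021621/449953 = -51491370741991/2249765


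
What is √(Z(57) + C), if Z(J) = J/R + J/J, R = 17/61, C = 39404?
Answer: 3*√1271906/17 ≈ 199.02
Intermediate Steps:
R = 17/61 (R = 17*(1/61) = 17/61 ≈ 0.27869)
Z(J) = 1 + 61*J/17 (Z(J) = J/(17/61) + J/J = J*(61/17) + 1 = 61*J/17 + 1 = 1 + 61*J/17)
√(Z(57) + C) = √((1 + (61/17)*57) + 39404) = √((1 + 3477/17) + 39404) = √(3494/17 + 39404) = √(673362/17) = 3*√1271906/17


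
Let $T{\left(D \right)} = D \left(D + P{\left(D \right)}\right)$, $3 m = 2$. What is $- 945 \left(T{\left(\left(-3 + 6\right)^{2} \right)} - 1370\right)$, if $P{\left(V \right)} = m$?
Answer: $1212435$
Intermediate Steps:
$m = \frac{2}{3}$ ($m = \frac{1}{3} \cdot 2 = \frac{2}{3} \approx 0.66667$)
$P{\left(V \right)} = \frac{2}{3}$
$T{\left(D \right)} = D \left(\frac{2}{3} + D\right)$ ($T{\left(D \right)} = D \left(D + \frac{2}{3}\right) = D \left(\frac{2}{3} + D\right)$)
$- 945 \left(T{\left(\left(-3 + 6\right)^{2} \right)} - 1370\right) = - 945 \left(\frac{\left(-3 + 6\right)^{2} \left(2 + 3 \left(-3 + 6\right)^{2}\right)}{3} - 1370\right) = - 945 \left(\frac{3^{2} \left(2 + 3 \cdot 3^{2}\right)}{3} - 1370\right) = - 945 \left(\frac{1}{3} \cdot 9 \left(2 + 3 \cdot 9\right) - 1370\right) = - 945 \left(\frac{1}{3} \cdot 9 \left(2 + 27\right) - 1370\right) = - 945 \left(\frac{1}{3} \cdot 9 \cdot 29 - 1370\right) = - 945 \left(87 - 1370\right) = \left(-945\right) \left(-1283\right) = 1212435$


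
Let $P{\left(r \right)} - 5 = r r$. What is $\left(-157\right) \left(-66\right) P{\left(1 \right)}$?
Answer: $62172$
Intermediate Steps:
$P{\left(r \right)} = 5 + r^{2}$ ($P{\left(r \right)} = 5 + r r = 5 + r^{2}$)
$\left(-157\right) \left(-66\right) P{\left(1 \right)} = \left(-157\right) \left(-66\right) \left(5 + 1^{2}\right) = 10362 \left(5 + 1\right) = 10362 \cdot 6 = 62172$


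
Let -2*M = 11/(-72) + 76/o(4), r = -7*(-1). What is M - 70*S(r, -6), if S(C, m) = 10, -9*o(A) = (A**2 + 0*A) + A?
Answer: -491633/720 ≈ -682.82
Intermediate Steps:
o(A) = -A/9 - A**2/9 (o(A) = -((A**2 + 0*A) + A)/9 = -((A**2 + 0) + A)/9 = -(A**2 + A)/9 = -(A + A**2)/9 = -A/9 - A**2/9)
r = 7
M = 12367/720 (M = -(11/(-72) + 76/((-1/9*4*(1 + 4))))/2 = -(11*(-1/72) + 76/((-1/9*4*5)))/2 = -(-11/72 + 76/(-20/9))/2 = -(-11/72 + 76*(-9/20))/2 = -(-11/72 - 171/5)/2 = -1/2*(-12367/360) = 12367/720 ≈ 17.176)
M - 70*S(r, -6) = 12367/720 - 70*10 = 12367/720 - 700 = -491633/720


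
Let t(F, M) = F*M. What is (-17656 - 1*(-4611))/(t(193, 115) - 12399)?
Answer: -13045/9796 ≈ -1.3317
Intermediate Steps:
(-17656 - 1*(-4611))/(t(193, 115) - 12399) = (-17656 - 1*(-4611))/(193*115 - 12399) = (-17656 + 4611)/(22195 - 12399) = -13045/9796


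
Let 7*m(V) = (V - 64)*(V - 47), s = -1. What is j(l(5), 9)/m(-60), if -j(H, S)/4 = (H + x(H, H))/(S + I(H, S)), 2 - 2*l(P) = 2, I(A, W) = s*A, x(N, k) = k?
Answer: 0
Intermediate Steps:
m(V) = (-64 + V)*(-47 + V)/7 (m(V) = ((V - 64)*(V - 47))/7 = ((-64 + V)*(-47 + V))/7 = (-64 + V)*(-47 + V)/7)
I(A, W) = -A
l(P) = 0 (l(P) = 1 - 1/2*2 = 1 - 1 = 0)
j(H, S) = -8*H/(S - H) (j(H, S) = -4*(H + H)/(S - H) = -4*2*H/(S - H) = -8*H/(S - H))
j(l(5), 9)/m(-60) = (8*0/(0 - 1*9))/(3008/7 - 111/7*(-60) + (1/7)*(-60)**2) = (8*0/(0 - 9))/(3008/7 + 6660/7 + (1/7)*3600) = (8*0/(-9))/(3008/7 + 6660/7 + 3600/7) = (8*0*(-1/9))/(13268/7) = 0*(7/13268) = 0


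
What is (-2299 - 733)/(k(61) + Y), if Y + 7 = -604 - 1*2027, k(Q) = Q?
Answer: 3032/2577 ≈ 1.1766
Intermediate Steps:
Y = -2638 (Y = -7 + (-604 - 1*2027) = -7 + (-604 - 2027) = -7 - 2631 = -2638)
(-2299 - 733)/(k(61) + Y) = (-2299 - 733)/(61 - 2638) = -3032/(-2577) = -3032*(-1/2577) = 3032/2577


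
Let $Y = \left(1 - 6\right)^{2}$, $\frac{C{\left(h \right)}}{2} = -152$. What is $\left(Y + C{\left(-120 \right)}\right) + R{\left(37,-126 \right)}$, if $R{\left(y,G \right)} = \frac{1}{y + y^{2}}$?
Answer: $- \frac{392273}{1406} \approx -279.0$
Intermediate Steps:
$C{\left(h \right)} = -304$ ($C{\left(h \right)} = 2 \left(-152\right) = -304$)
$Y = 25$ ($Y = \left(-5\right)^{2} = 25$)
$\left(Y + C{\left(-120 \right)}\right) + R{\left(37,-126 \right)} = \left(25 - 304\right) + \frac{1}{37 \left(1 + 37\right)} = -279 + \frac{1}{37 \cdot 38} = -279 + \frac{1}{37} \cdot \frac{1}{38} = -279 + \frac{1}{1406} = - \frac{392273}{1406}$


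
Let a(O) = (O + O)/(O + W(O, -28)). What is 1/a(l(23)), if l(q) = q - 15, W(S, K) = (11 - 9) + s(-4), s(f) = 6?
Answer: 1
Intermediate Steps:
W(S, K) = 8 (W(S, K) = (11 - 9) + 6 = 2 + 6 = 8)
l(q) = -15 + q
a(O) = 2*O/(8 + O) (a(O) = (O + O)/(O + 8) = (2*O)/(8 + O) = 2*O/(8 + O))
1/a(l(23)) = 1/(2*(-15 + 23)/(8 + (-15 + 23))) = 1/(2*8/(8 + 8)) = 1/(2*8/16) = 1/(2*8*(1/16)) = 1/1 = 1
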